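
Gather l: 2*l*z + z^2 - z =2*l*z + z^2 - z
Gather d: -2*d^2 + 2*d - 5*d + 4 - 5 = -2*d^2 - 3*d - 1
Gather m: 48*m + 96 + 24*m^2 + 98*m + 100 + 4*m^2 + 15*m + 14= 28*m^2 + 161*m + 210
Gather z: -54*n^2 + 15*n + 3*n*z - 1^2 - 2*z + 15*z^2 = -54*n^2 + 15*n + 15*z^2 + z*(3*n - 2) - 1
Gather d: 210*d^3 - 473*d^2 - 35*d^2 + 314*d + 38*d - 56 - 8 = 210*d^3 - 508*d^2 + 352*d - 64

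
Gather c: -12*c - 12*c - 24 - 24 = -24*c - 48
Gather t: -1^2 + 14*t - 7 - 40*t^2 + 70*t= -40*t^2 + 84*t - 8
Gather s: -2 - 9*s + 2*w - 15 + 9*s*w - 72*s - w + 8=s*(9*w - 81) + w - 9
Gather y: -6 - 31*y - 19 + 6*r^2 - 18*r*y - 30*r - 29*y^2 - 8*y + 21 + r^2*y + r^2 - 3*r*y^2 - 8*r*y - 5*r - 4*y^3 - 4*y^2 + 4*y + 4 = 7*r^2 - 35*r - 4*y^3 + y^2*(-3*r - 33) + y*(r^2 - 26*r - 35)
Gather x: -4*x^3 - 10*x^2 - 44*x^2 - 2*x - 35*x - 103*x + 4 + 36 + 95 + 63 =-4*x^3 - 54*x^2 - 140*x + 198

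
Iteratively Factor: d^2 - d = (d)*(d - 1)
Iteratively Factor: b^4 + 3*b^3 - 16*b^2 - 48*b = (b + 3)*(b^3 - 16*b) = b*(b + 3)*(b^2 - 16) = b*(b + 3)*(b + 4)*(b - 4)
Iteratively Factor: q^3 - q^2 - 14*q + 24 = (q + 4)*(q^2 - 5*q + 6) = (q - 3)*(q + 4)*(q - 2)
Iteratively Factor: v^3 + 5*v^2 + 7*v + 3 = (v + 3)*(v^2 + 2*v + 1) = (v + 1)*(v + 3)*(v + 1)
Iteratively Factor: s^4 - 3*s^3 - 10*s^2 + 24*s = (s - 4)*(s^3 + s^2 - 6*s) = s*(s - 4)*(s^2 + s - 6) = s*(s - 4)*(s + 3)*(s - 2)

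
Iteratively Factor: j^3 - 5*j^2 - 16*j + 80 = (j + 4)*(j^2 - 9*j + 20) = (j - 5)*(j + 4)*(j - 4)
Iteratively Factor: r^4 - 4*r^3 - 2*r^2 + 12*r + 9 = (r + 1)*(r^3 - 5*r^2 + 3*r + 9) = (r - 3)*(r + 1)*(r^2 - 2*r - 3) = (r - 3)^2*(r + 1)*(r + 1)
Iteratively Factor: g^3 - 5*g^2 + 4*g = (g - 4)*(g^2 - g) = (g - 4)*(g - 1)*(g)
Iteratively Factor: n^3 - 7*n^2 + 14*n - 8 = (n - 2)*(n^2 - 5*n + 4) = (n - 2)*(n - 1)*(n - 4)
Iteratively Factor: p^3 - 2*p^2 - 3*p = (p)*(p^2 - 2*p - 3) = p*(p - 3)*(p + 1)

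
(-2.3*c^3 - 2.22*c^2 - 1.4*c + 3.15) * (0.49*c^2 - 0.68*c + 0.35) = -1.127*c^5 + 0.4762*c^4 + 0.0186000000000004*c^3 + 1.7185*c^2 - 2.632*c + 1.1025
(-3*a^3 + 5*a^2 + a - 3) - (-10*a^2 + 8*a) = -3*a^3 + 15*a^2 - 7*a - 3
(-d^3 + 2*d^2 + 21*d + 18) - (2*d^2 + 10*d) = -d^3 + 11*d + 18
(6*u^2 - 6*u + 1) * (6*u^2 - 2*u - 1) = 36*u^4 - 48*u^3 + 12*u^2 + 4*u - 1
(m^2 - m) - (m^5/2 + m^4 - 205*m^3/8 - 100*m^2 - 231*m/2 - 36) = -m^5/2 - m^4 + 205*m^3/8 + 101*m^2 + 229*m/2 + 36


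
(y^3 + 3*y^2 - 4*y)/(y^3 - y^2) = (y + 4)/y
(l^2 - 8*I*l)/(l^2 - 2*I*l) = (l - 8*I)/(l - 2*I)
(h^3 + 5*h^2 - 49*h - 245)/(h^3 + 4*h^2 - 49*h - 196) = (h + 5)/(h + 4)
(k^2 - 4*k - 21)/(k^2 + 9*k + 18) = (k - 7)/(k + 6)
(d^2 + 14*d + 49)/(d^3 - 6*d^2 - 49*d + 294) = (d + 7)/(d^2 - 13*d + 42)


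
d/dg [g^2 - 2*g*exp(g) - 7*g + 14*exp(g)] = -2*g*exp(g) + 2*g + 12*exp(g) - 7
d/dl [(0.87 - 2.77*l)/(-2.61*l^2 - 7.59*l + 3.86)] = (-7.2297*l^2 + 4.5414*l - 4.0889)/(6.8121*l^4 + 39.6198*l^3 + 37.4589*l^2 - 58.5948*l + 14.8996)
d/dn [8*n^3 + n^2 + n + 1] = 24*n^2 + 2*n + 1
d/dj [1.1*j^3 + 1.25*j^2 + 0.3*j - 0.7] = 3.3*j^2 + 2.5*j + 0.3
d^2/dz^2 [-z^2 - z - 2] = -2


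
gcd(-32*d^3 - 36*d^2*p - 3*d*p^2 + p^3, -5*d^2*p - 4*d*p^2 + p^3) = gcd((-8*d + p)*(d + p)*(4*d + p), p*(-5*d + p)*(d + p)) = d + p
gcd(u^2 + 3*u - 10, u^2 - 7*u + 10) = u - 2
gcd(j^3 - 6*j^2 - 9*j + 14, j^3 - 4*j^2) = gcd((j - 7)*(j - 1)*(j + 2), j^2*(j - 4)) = 1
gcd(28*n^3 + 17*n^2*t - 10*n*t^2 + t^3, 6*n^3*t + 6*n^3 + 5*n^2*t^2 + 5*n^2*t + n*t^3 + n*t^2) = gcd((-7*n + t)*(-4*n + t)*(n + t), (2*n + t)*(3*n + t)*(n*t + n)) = 1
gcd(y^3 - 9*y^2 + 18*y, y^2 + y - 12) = y - 3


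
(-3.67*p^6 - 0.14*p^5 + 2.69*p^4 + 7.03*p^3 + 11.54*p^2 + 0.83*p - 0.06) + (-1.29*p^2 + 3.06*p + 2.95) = -3.67*p^6 - 0.14*p^5 + 2.69*p^4 + 7.03*p^3 + 10.25*p^2 + 3.89*p + 2.89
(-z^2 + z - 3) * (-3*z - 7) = 3*z^3 + 4*z^2 + 2*z + 21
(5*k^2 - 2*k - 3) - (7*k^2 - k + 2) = -2*k^2 - k - 5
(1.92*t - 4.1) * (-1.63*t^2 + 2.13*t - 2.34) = -3.1296*t^3 + 10.7726*t^2 - 13.2258*t + 9.594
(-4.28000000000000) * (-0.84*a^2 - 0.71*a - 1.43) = 3.5952*a^2 + 3.0388*a + 6.1204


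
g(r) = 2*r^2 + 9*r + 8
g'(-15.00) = -51.00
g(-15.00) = 323.00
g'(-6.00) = -15.00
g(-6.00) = 26.00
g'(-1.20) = 4.20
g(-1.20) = 0.08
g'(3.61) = 23.44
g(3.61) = 66.55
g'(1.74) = 15.96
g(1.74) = 29.72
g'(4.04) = 25.16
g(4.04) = 77.00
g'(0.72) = 11.88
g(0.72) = 15.52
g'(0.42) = 10.68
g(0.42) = 12.13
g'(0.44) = 10.76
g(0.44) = 12.35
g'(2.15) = 17.60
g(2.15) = 36.60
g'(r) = 4*r + 9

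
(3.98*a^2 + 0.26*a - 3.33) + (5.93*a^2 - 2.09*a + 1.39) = 9.91*a^2 - 1.83*a - 1.94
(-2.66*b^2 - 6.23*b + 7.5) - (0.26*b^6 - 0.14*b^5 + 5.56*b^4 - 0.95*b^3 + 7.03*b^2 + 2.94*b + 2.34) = -0.26*b^6 + 0.14*b^5 - 5.56*b^4 + 0.95*b^3 - 9.69*b^2 - 9.17*b + 5.16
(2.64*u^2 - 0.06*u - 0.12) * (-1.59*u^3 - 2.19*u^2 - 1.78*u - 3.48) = -4.1976*u^5 - 5.6862*u^4 - 4.377*u^3 - 8.8176*u^2 + 0.4224*u + 0.4176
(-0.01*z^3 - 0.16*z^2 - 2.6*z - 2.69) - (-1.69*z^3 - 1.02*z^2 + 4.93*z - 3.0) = 1.68*z^3 + 0.86*z^2 - 7.53*z + 0.31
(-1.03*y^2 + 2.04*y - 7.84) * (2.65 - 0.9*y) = 0.927*y^3 - 4.5655*y^2 + 12.462*y - 20.776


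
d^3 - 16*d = d*(d - 4)*(d + 4)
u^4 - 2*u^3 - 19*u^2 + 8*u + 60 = (u - 5)*(u - 2)*(u + 2)*(u + 3)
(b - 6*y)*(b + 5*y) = b^2 - b*y - 30*y^2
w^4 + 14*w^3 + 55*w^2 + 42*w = w*(w + 1)*(w + 6)*(w + 7)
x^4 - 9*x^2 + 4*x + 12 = (x - 2)^2*(x + 1)*(x + 3)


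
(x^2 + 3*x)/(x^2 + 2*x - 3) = x/(x - 1)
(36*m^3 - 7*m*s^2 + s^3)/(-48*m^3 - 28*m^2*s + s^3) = (-3*m + s)/(4*m + s)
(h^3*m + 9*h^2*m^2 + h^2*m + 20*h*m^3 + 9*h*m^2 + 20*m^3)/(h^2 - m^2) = m*(h^3 + 9*h^2*m + h^2 + 20*h*m^2 + 9*h*m + 20*m^2)/(h^2 - m^2)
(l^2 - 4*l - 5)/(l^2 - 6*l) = (l^2 - 4*l - 5)/(l*(l - 6))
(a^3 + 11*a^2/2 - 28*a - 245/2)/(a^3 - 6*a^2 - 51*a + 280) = (a + 7/2)/(a - 8)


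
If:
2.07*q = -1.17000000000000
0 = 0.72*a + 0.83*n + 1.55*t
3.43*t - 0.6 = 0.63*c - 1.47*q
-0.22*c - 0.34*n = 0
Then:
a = 1.90831517792302*t - 1.69413828333266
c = 5.44444444444444*t - 2.2712215320911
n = 1.46961393252953 - 3.52287581699346*t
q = -0.57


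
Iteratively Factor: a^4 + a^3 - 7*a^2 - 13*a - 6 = (a - 3)*(a^3 + 4*a^2 + 5*a + 2) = (a - 3)*(a + 1)*(a^2 + 3*a + 2) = (a - 3)*(a + 1)*(a + 2)*(a + 1)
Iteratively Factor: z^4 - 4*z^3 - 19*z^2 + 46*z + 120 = (z + 3)*(z^3 - 7*z^2 + 2*z + 40) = (z - 4)*(z + 3)*(z^2 - 3*z - 10) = (z - 5)*(z - 4)*(z + 3)*(z + 2)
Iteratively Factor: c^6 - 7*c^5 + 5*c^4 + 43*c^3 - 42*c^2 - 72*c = (c)*(c^5 - 7*c^4 + 5*c^3 + 43*c^2 - 42*c - 72) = c*(c - 3)*(c^4 - 4*c^3 - 7*c^2 + 22*c + 24) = c*(c - 3)^2*(c^3 - c^2 - 10*c - 8) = c*(c - 3)^2*(c + 1)*(c^2 - 2*c - 8) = c*(c - 3)^2*(c + 1)*(c + 2)*(c - 4)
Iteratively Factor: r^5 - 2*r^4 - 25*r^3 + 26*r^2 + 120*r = (r - 5)*(r^4 + 3*r^3 - 10*r^2 - 24*r) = (r - 5)*(r + 2)*(r^3 + r^2 - 12*r) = (r - 5)*(r - 3)*(r + 2)*(r^2 + 4*r) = (r - 5)*(r - 3)*(r + 2)*(r + 4)*(r)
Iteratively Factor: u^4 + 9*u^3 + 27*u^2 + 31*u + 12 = (u + 3)*(u^3 + 6*u^2 + 9*u + 4) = (u + 1)*(u + 3)*(u^2 + 5*u + 4) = (u + 1)*(u + 3)*(u + 4)*(u + 1)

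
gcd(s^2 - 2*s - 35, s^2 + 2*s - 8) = 1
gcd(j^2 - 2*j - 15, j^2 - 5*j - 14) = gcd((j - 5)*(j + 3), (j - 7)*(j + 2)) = 1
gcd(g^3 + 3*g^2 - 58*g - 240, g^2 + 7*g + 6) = g + 6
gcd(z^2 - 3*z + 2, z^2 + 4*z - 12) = z - 2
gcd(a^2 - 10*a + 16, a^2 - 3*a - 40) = a - 8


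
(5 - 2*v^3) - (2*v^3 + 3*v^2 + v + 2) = -4*v^3 - 3*v^2 - v + 3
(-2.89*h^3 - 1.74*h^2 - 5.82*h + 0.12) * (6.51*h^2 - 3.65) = -18.8139*h^5 - 11.3274*h^4 - 27.3397*h^3 + 7.1322*h^2 + 21.243*h - 0.438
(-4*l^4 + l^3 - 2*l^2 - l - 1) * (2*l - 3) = -8*l^5 + 14*l^4 - 7*l^3 + 4*l^2 + l + 3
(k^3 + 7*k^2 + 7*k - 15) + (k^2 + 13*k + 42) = k^3 + 8*k^2 + 20*k + 27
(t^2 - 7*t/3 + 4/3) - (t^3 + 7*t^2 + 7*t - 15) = -t^3 - 6*t^2 - 28*t/3 + 49/3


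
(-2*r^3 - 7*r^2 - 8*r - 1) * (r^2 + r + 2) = -2*r^5 - 9*r^4 - 19*r^3 - 23*r^2 - 17*r - 2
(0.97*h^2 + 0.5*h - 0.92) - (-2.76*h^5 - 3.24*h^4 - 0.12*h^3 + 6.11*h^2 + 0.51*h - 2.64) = 2.76*h^5 + 3.24*h^4 + 0.12*h^3 - 5.14*h^2 - 0.01*h + 1.72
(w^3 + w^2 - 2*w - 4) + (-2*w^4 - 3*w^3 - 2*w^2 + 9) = -2*w^4 - 2*w^3 - w^2 - 2*w + 5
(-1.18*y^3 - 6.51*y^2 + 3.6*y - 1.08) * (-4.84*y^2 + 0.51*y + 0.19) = 5.7112*y^5 + 30.9066*y^4 - 20.9683*y^3 + 5.8263*y^2 + 0.1332*y - 0.2052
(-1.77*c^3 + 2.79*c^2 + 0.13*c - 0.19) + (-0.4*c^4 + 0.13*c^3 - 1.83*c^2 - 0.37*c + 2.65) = -0.4*c^4 - 1.64*c^3 + 0.96*c^2 - 0.24*c + 2.46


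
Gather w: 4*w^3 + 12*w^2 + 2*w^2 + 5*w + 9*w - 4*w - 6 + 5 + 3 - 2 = 4*w^3 + 14*w^2 + 10*w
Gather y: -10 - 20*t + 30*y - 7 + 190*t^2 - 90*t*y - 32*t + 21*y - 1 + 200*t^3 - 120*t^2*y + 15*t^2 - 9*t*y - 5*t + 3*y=200*t^3 + 205*t^2 - 57*t + y*(-120*t^2 - 99*t + 54) - 18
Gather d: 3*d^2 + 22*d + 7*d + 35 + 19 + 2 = 3*d^2 + 29*d + 56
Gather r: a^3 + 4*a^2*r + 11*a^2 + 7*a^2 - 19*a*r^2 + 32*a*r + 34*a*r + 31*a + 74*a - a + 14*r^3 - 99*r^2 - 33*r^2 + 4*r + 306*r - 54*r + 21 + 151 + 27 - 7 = a^3 + 18*a^2 + 104*a + 14*r^3 + r^2*(-19*a - 132) + r*(4*a^2 + 66*a + 256) + 192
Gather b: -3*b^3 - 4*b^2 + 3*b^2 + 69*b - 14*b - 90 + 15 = -3*b^3 - b^2 + 55*b - 75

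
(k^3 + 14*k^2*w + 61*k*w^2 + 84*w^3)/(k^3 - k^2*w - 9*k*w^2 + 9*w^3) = (k^2 + 11*k*w + 28*w^2)/(k^2 - 4*k*w + 3*w^2)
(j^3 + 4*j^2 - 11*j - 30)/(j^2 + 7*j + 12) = (j^3 + 4*j^2 - 11*j - 30)/(j^2 + 7*j + 12)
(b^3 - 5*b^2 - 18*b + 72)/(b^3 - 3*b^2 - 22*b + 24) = (b - 3)/(b - 1)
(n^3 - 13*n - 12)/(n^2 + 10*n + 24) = (n^3 - 13*n - 12)/(n^2 + 10*n + 24)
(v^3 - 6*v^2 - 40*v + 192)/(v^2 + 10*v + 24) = (v^2 - 12*v + 32)/(v + 4)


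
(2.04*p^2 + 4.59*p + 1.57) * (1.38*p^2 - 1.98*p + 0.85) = 2.8152*p^4 + 2.295*p^3 - 5.1876*p^2 + 0.7929*p + 1.3345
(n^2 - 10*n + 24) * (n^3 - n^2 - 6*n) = n^5 - 11*n^4 + 28*n^3 + 36*n^2 - 144*n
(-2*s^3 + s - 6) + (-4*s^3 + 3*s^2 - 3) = -6*s^3 + 3*s^2 + s - 9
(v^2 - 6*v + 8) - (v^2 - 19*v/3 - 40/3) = v/3 + 64/3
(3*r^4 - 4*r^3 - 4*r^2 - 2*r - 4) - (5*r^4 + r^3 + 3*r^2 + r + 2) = -2*r^4 - 5*r^3 - 7*r^2 - 3*r - 6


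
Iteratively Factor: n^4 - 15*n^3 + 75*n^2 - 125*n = (n - 5)*(n^3 - 10*n^2 + 25*n) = n*(n - 5)*(n^2 - 10*n + 25) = n*(n - 5)^2*(n - 5)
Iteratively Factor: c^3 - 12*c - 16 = (c - 4)*(c^2 + 4*c + 4) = (c - 4)*(c + 2)*(c + 2)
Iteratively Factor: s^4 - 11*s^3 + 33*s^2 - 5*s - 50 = (s - 2)*(s^3 - 9*s^2 + 15*s + 25) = (s - 2)*(s + 1)*(s^2 - 10*s + 25) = (s - 5)*(s - 2)*(s + 1)*(s - 5)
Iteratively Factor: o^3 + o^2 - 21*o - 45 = (o - 5)*(o^2 + 6*o + 9) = (o - 5)*(o + 3)*(o + 3)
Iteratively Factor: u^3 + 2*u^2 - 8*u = (u)*(u^2 + 2*u - 8) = u*(u + 4)*(u - 2)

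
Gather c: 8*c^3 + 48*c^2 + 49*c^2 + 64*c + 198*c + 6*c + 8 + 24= 8*c^3 + 97*c^2 + 268*c + 32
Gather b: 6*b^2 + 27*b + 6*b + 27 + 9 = 6*b^2 + 33*b + 36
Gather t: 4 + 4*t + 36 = 4*t + 40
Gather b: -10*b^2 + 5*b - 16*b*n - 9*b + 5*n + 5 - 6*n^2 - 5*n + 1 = -10*b^2 + b*(-16*n - 4) - 6*n^2 + 6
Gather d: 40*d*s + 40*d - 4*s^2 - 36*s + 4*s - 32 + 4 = d*(40*s + 40) - 4*s^2 - 32*s - 28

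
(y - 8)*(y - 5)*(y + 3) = y^3 - 10*y^2 + y + 120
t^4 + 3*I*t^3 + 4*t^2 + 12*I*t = t*(t - 2*I)*(t + 2*I)*(t + 3*I)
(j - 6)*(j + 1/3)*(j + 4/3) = j^3 - 13*j^2/3 - 86*j/9 - 8/3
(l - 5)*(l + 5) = l^2 - 25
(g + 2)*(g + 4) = g^2 + 6*g + 8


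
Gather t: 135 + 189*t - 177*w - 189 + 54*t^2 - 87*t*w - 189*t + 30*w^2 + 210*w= 54*t^2 - 87*t*w + 30*w^2 + 33*w - 54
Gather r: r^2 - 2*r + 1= r^2 - 2*r + 1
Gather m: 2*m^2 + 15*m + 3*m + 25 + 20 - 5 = 2*m^2 + 18*m + 40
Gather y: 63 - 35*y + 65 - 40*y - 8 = 120 - 75*y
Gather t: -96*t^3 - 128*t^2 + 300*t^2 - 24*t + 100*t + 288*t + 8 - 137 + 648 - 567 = -96*t^3 + 172*t^2 + 364*t - 48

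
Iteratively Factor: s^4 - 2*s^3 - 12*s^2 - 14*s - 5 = (s + 1)*(s^3 - 3*s^2 - 9*s - 5) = (s + 1)^2*(s^2 - 4*s - 5) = (s - 5)*(s + 1)^2*(s + 1)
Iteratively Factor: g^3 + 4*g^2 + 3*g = (g)*(g^2 + 4*g + 3) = g*(g + 3)*(g + 1)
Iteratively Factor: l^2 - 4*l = (l - 4)*(l)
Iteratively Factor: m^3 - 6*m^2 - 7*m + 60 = (m + 3)*(m^2 - 9*m + 20) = (m - 5)*(m + 3)*(m - 4)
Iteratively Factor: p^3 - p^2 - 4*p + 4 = (p - 1)*(p^2 - 4) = (p - 2)*(p - 1)*(p + 2)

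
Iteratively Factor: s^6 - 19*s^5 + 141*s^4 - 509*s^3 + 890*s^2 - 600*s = (s)*(s^5 - 19*s^4 + 141*s^3 - 509*s^2 + 890*s - 600) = s*(s - 4)*(s^4 - 15*s^3 + 81*s^2 - 185*s + 150) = s*(s - 4)*(s - 3)*(s^3 - 12*s^2 + 45*s - 50) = s*(s - 4)*(s - 3)*(s - 2)*(s^2 - 10*s + 25) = s*(s - 5)*(s - 4)*(s - 3)*(s - 2)*(s - 5)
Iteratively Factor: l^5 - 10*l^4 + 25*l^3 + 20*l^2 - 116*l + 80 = (l - 5)*(l^4 - 5*l^3 + 20*l - 16) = (l - 5)*(l - 2)*(l^3 - 3*l^2 - 6*l + 8) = (l - 5)*(l - 4)*(l - 2)*(l^2 + l - 2) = (l - 5)*(l - 4)*(l - 2)*(l + 2)*(l - 1)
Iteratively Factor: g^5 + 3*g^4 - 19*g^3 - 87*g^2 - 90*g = (g)*(g^4 + 3*g^3 - 19*g^2 - 87*g - 90) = g*(g + 3)*(g^3 - 19*g - 30) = g*(g + 3)^2*(g^2 - 3*g - 10) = g*(g + 2)*(g + 3)^2*(g - 5)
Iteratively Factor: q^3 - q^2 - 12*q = (q - 4)*(q^2 + 3*q) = (q - 4)*(q + 3)*(q)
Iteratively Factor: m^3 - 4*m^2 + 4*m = (m)*(m^2 - 4*m + 4) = m*(m - 2)*(m - 2)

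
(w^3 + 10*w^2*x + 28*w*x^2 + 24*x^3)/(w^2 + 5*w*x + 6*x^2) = (w^2 + 8*w*x + 12*x^2)/(w + 3*x)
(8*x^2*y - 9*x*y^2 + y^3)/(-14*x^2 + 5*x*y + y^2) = y*(8*x^2 - 9*x*y + y^2)/(-14*x^2 + 5*x*y + y^2)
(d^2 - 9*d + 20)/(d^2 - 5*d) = (d - 4)/d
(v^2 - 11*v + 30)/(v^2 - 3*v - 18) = (v - 5)/(v + 3)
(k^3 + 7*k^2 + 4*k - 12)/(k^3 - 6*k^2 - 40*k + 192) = (k^2 + k - 2)/(k^2 - 12*k + 32)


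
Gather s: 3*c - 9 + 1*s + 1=3*c + s - 8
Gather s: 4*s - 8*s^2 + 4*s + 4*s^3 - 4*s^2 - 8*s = 4*s^3 - 12*s^2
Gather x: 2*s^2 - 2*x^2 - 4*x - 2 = 2*s^2 - 2*x^2 - 4*x - 2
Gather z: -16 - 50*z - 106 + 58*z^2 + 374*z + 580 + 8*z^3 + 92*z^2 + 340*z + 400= 8*z^3 + 150*z^2 + 664*z + 858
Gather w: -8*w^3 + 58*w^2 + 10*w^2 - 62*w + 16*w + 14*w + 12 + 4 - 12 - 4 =-8*w^3 + 68*w^2 - 32*w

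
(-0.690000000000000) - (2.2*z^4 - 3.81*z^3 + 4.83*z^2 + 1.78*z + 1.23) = -2.2*z^4 + 3.81*z^3 - 4.83*z^2 - 1.78*z - 1.92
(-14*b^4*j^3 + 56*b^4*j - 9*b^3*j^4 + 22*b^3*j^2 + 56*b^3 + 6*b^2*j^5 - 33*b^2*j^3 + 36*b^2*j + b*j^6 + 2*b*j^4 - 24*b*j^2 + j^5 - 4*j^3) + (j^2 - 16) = -14*b^4*j^3 + 56*b^4*j - 9*b^3*j^4 + 22*b^3*j^2 + 56*b^3 + 6*b^2*j^5 - 33*b^2*j^3 + 36*b^2*j + b*j^6 + 2*b*j^4 - 24*b*j^2 + j^5 - 4*j^3 + j^2 - 16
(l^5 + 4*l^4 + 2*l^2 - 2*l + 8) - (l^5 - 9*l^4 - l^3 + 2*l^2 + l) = 13*l^4 + l^3 - 3*l + 8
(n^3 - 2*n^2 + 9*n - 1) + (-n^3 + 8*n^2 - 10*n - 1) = 6*n^2 - n - 2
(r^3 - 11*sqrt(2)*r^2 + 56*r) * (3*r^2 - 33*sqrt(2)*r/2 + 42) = 3*r^5 - 99*sqrt(2)*r^4/2 + 573*r^3 - 1386*sqrt(2)*r^2 + 2352*r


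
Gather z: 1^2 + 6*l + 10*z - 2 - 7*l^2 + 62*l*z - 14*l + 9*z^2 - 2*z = -7*l^2 - 8*l + 9*z^2 + z*(62*l + 8) - 1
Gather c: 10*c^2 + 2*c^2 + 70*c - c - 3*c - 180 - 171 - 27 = 12*c^2 + 66*c - 378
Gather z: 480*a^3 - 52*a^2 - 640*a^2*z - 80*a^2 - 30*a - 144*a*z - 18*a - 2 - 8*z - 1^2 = 480*a^3 - 132*a^2 - 48*a + z*(-640*a^2 - 144*a - 8) - 3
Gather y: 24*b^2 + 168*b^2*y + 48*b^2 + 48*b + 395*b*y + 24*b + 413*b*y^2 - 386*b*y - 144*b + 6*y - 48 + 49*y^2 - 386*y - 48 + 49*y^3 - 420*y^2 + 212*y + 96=72*b^2 - 72*b + 49*y^3 + y^2*(413*b - 371) + y*(168*b^2 + 9*b - 168)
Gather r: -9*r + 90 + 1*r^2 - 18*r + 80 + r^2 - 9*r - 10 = 2*r^2 - 36*r + 160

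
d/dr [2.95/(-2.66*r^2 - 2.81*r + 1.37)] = (15.694*r + 8.2895)/(2.66*r^2 + 2.81*r - 1.37)^2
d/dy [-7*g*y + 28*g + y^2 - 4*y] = -7*g + 2*y - 4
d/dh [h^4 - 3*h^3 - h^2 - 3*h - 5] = 4*h^3 - 9*h^2 - 2*h - 3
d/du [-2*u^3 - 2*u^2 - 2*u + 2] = -6*u^2 - 4*u - 2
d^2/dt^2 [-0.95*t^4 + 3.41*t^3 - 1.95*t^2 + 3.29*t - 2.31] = -11.4*t^2 + 20.46*t - 3.9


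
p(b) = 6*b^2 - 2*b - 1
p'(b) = 12*b - 2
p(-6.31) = 250.52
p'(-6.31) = -77.72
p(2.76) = 39.19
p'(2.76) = 31.12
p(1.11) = 4.17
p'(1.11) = 11.32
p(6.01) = 203.70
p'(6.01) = 70.12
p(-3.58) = 83.06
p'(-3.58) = -44.96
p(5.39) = 162.53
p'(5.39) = 62.68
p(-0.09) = -0.77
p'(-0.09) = -3.08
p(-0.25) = -0.12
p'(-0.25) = -5.00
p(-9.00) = 503.00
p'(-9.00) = -110.00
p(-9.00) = 503.00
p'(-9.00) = -110.00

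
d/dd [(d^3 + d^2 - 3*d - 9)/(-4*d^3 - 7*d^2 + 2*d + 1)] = (-3*d^4 - 20*d^3 - 124*d^2 - 124*d + 15)/(16*d^6 + 56*d^5 + 33*d^4 - 36*d^3 - 10*d^2 + 4*d + 1)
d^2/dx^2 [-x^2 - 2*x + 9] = -2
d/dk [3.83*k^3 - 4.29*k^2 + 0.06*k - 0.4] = 11.49*k^2 - 8.58*k + 0.06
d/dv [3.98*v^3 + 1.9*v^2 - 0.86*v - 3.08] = 11.94*v^2 + 3.8*v - 0.86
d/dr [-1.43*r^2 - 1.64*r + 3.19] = -2.86*r - 1.64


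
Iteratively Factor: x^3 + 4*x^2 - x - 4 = (x - 1)*(x^2 + 5*x + 4) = (x - 1)*(x + 1)*(x + 4)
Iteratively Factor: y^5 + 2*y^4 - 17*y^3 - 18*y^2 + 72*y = (y)*(y^4 + 2*y^3 - 17*y^2 - 18*y + 72) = y*(y - 2)*(y^3 + 4*y^2 - 9*y - 36) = y*(y - 2)*(y + 3)*(y^2 + y - 12) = y*(y - 3)*(y - 2)*(y + 3)*(y + 4)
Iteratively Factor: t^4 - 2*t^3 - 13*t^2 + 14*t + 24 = (t - 2)*(t^3 - 13*t - 12) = (t - 4)*(t - 2)*(t^2 + 4*t + 3) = (t - 4)*(t - 2)*(t + 3)*(t + 1)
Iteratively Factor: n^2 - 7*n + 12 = (n - 3)*(n - 4)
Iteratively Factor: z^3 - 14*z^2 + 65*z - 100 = (z - 5)*(z^2 - 9*z + 20) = (z - 5)^2*(z - 4)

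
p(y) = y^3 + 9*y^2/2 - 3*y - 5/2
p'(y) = 3*y^2 + 9*y - 3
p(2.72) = 42.76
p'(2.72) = 43.68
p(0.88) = -0.97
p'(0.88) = 7.24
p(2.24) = 24.60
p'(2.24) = 32.21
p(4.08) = 128.09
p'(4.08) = 83.66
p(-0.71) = 1.54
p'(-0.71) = -7.88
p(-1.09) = 4.82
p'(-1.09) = -9.25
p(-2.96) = 19.87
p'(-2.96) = -3.36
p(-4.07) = 16.83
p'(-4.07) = 10.06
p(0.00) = -2.50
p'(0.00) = -3.00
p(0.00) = -2.50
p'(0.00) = -3.00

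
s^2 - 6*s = s*(s - 6)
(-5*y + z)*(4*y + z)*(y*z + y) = -20*y^3*z - 20*y^3 - y^2*z^2 - y^2*z + y*z^3 + y*z^2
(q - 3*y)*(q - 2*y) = q^2 - 5*q*y + 6*y^2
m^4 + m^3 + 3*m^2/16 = m^2*(m + 1/4)*(m + 3/4)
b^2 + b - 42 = (b - 6)*(b + 7)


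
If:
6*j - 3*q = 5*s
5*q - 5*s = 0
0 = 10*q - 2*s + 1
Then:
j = -1/6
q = -1/8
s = -1/8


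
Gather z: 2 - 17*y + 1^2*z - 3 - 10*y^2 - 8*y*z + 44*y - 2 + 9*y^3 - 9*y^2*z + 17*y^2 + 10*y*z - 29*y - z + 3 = 9*y^3 + 7*y^2 - 2*y + z*(-9*y^2 + 2*y)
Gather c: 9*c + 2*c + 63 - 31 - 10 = 11*c + 22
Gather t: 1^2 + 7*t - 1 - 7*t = 0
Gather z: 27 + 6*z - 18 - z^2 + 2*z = -z^2 + 8*z + 9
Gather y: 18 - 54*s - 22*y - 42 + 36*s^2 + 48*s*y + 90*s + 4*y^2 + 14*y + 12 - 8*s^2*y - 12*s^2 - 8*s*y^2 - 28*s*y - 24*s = 24*s^2 + 12*s + y^2*(4 - 8*s) + y*(-8*s^2 + 20*s - 8) - 12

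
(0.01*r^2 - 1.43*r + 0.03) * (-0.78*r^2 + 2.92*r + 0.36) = -0.0078*r^4 + 1.1446*r^3 - 4.1954*r^2 - 0.4272*r + 0.0108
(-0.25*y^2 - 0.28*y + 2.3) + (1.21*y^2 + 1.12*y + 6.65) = 0.96*y^2 + 0.84*y + 8.95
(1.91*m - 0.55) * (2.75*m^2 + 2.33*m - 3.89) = 5.2525*m^3 + 2.9378*m^2 - 8.7114*m + 2.1395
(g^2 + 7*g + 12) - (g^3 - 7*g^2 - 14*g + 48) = -g^3 + 8*g^2 + 21*g - 36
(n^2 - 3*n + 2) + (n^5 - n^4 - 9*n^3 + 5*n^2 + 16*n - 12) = n^5 - n^4 - 9*n^3 + 6*n^2 + 13*n - 10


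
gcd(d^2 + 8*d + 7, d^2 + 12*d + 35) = d + 7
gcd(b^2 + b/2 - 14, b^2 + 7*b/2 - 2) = b + 4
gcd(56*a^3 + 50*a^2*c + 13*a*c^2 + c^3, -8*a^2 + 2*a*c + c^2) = 4*a + c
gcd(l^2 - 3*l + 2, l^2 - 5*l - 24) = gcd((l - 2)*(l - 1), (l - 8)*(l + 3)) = 1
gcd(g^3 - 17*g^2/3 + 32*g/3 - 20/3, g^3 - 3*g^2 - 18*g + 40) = g - 2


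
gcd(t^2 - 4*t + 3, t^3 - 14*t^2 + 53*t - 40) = t - 1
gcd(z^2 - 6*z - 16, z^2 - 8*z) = z - 8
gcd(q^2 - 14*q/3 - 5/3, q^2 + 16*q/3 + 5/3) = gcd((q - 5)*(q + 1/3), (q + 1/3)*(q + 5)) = q + 1/3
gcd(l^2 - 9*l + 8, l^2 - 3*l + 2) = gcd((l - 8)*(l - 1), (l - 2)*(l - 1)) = l - 1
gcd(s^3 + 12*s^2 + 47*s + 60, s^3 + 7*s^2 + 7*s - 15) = s^2 + 8*s + 15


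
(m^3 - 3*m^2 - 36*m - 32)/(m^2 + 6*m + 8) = (m^2 - 7*m - 8)/(m + 2)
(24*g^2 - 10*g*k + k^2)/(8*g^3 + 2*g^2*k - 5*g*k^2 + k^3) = (6*g - k)/(2*g^2 + g*k - k^2)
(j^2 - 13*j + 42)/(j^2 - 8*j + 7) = (j - 6)/(j - 1)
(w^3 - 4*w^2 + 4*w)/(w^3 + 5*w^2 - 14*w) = (w - 2)/(w + 7)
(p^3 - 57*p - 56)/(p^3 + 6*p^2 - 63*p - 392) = (p + 1)/(p + 7)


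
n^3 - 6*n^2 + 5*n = n*(n - 5)*(n - 1)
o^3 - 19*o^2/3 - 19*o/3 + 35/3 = (o - 7)*(o - 1)*(o + 5/3)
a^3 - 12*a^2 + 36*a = a*(a - 6)^2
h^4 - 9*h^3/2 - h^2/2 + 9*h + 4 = (h - 4)*(h - 2)*(h + 1/2)*(h + 1)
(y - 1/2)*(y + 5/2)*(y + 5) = y^3 + 7*y^2 + 35*y/4 - 25/4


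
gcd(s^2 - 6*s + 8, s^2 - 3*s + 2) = s - 2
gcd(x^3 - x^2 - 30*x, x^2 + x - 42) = x - 6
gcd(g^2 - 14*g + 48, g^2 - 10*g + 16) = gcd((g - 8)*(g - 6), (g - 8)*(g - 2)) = g - 8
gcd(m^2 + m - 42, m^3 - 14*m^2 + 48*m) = m - 6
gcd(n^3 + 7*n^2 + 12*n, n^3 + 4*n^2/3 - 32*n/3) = n^2 + 4*n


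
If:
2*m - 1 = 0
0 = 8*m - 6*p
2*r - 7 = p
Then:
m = 1/2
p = 2/3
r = 23/6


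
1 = 1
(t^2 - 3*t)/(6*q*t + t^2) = (t - 3)/(6*q + t)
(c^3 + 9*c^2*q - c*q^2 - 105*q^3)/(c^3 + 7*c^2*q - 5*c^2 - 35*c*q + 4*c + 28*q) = (c^2 + 2*c*q - 15*q^2)/(c^2 - 5*c + 4)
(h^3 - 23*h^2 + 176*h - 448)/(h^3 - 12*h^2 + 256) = (h - 7)/(h + 4)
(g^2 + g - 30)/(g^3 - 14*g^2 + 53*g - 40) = (g + 6)/(g^2 - 9*g + 8)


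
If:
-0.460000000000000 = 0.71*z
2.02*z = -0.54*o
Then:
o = 2.42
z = -0.65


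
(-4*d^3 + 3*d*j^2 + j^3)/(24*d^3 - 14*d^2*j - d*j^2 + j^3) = (-4*d^3 + 3*d*j^2 + j^3)/(24*d^3 - 14*d^2*j - d*j^2 + j^3)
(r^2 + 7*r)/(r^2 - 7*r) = (r + 7)/(r - 7)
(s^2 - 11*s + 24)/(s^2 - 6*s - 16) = (s - 3)/(s + 2)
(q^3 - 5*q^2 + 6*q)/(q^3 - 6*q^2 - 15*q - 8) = q*(-q^2 + 5*q - 6)/(-q^3 + 6*q^2 + 15*q + 8)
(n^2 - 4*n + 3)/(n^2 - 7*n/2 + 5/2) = 2*(n - 3)/(2*n - 5)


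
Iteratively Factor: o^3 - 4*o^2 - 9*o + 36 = (o - 3)*(o^2 - o - 12) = (o - 3)*(o + 3)*(o - 4)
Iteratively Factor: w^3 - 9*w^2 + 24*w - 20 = (w - 2)*(w^2 - 7*w + 10) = (w - 5)*(w - 2)*(w - 2)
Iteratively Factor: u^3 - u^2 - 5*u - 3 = (u + 1)*(u^2 - 2*u - 3) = (u - 3)*(u + 1)*(u + 1)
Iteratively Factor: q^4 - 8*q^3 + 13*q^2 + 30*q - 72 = (q - 3)*(q^3 - 5*q^2 - 2*q + 24) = (q - 4)*(q - 3)*(q^2 - q - 6) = (q - 4)*(q - 3)*(q + 2)*(q - 3)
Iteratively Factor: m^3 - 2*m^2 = (m)*(m^2 - 2*m) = m*(m - 2)*(m)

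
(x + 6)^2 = x^2 + 12*x + 36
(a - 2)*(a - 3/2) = a^2 - 7*a/2 + 3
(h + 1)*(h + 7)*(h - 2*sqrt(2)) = h^3 - 2*sqrt(2)*h^2 + 8*h^2 - 16*sqrt(2)*h + 7*h - 14*sqrt(2)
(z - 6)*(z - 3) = z^2 - 9*z + 18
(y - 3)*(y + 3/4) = y^2 - 9*y/4 - 9/4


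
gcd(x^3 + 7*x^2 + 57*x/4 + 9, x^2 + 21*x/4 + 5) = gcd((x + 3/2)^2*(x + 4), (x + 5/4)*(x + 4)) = x + 4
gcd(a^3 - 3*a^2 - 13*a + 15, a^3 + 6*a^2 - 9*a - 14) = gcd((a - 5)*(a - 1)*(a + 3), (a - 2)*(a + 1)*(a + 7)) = 1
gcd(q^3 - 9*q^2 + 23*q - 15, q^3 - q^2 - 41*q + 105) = q^2 - 8*q + 15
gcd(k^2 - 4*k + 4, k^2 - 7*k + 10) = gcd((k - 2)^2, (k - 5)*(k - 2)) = k - 2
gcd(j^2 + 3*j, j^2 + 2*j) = j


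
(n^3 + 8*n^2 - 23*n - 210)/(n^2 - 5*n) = n + 13 + 42/n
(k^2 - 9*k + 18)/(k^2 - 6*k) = (k - 3)/k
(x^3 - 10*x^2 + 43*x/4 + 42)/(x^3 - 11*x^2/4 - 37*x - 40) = (4*x^2 - 8*x - 21)/(4*x^2 + 21*x + 20)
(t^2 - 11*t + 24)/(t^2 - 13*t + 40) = (t - 3)/(t - 5)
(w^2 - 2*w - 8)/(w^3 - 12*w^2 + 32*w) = (w + 2)/(w*(w - 8))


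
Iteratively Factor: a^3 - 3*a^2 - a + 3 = (a - 3)*(a^2 - 1) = (a - 3)*(a - 1)*(a + 1)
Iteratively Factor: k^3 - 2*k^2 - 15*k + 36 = (k - 3)*(k^2 + k - 12) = (k - 3)*(k + 4)*(k - 3)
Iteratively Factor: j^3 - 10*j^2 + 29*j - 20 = (j - 4)*(j^2 - 6*j + 5) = (j - 5)*(j - 4)*(j - 1)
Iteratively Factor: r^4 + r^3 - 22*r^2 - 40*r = (r)*(r^3 + r^2 - 22*r - 40) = r*(r + 4)*(r^2 - 3*r - 10) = r*(r + 2)*(r + 4)*(r - 5)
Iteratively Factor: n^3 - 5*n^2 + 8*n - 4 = (n - 2)*(n^2 - 3*n + 2) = (n - 2)^2*(n - 1)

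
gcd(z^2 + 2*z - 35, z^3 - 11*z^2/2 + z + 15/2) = z - 5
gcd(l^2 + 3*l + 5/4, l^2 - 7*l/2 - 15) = l + 5/2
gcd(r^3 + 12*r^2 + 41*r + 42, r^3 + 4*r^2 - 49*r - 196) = r + 7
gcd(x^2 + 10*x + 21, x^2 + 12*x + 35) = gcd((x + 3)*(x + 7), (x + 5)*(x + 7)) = x + 7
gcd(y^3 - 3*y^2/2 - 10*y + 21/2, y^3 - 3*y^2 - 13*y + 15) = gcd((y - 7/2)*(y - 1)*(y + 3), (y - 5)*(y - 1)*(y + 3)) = y^2 + 2*y - 3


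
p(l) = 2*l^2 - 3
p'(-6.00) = -24.00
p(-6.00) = 69.00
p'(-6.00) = -24.00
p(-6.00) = 69.00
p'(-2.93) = -11.72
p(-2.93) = 14.17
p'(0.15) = 0.60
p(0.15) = -2.96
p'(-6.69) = -26.76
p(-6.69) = 86.51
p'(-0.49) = -1.96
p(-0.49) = -2.52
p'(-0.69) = -2.76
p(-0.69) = -2.05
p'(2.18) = 8.72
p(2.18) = 6.50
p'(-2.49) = -9.96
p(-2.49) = 9.40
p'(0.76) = 3.04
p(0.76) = -1.84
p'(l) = 4*l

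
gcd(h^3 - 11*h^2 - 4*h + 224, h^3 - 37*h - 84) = h^2 - 3*h - 28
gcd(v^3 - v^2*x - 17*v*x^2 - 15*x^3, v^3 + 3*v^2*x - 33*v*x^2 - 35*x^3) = -v^2 + 4*v*x + 5*x^2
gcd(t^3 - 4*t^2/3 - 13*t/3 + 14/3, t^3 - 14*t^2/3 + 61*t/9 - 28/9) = t^2 - 10*t/3 + 7/3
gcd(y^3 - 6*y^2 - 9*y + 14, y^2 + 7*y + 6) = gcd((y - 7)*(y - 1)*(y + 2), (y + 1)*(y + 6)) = 1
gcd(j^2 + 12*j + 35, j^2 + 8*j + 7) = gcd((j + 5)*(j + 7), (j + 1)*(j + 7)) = j + 7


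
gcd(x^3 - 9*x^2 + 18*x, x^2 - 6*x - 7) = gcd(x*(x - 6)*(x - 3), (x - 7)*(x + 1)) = 1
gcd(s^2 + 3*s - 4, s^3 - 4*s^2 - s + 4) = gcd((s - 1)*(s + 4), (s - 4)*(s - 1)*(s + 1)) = s - 1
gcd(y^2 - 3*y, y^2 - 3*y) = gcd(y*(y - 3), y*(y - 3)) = y^2 - 3*y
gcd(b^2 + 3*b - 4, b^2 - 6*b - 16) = 1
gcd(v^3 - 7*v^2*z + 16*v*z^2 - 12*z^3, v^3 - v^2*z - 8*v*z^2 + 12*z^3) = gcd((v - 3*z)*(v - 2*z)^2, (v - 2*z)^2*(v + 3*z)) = v^2 - 4*v*z + 4*z^2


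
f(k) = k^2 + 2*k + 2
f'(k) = 2*k + 2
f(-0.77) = 1.05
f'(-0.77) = 0.46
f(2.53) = 13.46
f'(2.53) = 7.06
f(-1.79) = 1.62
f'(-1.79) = -1.58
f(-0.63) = 1.14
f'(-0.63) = 0.74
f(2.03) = 10.18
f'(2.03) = 6.06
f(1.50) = 7.25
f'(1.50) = 5.00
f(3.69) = 23.00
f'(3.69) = 9.38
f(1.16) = 5.67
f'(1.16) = 4.32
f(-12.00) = 122.00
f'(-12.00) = -22.00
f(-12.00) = 122.00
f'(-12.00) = -22.00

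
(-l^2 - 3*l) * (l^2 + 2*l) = -l^4 - 5*l^3 - 6*l^2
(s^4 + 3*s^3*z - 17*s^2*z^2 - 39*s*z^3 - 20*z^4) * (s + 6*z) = s^5 + 9*s^4*z + s^3*z^2 - 141*s^2*z^3 - 254*s*z^4 - 120*z^5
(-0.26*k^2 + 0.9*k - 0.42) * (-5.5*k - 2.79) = 1.43*k^3 - 4.2246*k^2 - 0.201*k + 1.1718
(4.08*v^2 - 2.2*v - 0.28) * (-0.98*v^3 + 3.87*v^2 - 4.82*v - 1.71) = -3.9984*v^5 + 17.9456*v^4 - 27.9052*v^3 + 2.5436*v^2 + 5.1116*v + 0.4788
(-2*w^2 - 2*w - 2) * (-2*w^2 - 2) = 4*w^4 + 4*w^3 + 8*w^2 + 4*w + 4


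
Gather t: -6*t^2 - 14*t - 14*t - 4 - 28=-6*t^2 - 28*t - 32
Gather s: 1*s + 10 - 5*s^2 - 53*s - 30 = -5*s^2 - 52*s - 20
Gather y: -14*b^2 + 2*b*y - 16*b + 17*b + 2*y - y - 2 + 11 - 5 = -14*b^2 + b + y*(2*b + 1) + 4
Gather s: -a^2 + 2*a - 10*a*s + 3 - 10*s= -a^2 + 2*a + s*(-10*a - 10) + 3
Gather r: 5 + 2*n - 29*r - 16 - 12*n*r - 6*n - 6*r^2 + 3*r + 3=-4*n - 6*r^2 + r*(-12*n - 26) - 8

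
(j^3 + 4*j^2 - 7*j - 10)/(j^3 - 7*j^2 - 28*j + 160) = (j^2 - j - 2)/(j^2 - 12*j + 32)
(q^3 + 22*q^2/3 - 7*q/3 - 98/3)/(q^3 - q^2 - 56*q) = (3*q^2 + q - 14)/(3*q*(q - 8))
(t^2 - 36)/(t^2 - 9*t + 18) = (t + 6)/(t - 3)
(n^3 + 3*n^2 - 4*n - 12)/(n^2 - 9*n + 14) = (n^2 + 5*n + 6)/(n - 7)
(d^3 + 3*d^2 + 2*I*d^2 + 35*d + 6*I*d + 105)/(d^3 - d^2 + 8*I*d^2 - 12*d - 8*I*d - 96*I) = (d^2 + 2*I*d + 35)/(d^2 + d*(-4 + 8*I) - 32*I)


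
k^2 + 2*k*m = k*(k + 2*m)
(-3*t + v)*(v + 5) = -3*t*v - 15*t + v^2 + 5*v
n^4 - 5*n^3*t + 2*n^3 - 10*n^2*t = n^2*(n + 2)*(n - 5*t)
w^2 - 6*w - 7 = (w - 7)*(w + 1)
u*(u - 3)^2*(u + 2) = u^4 - 4*u^3 - 3*u^2 + 18*u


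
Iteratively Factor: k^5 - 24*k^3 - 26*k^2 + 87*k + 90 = (k + 1)*(k^4 - k^3 - 23*k^2 - 3*k + 90) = (k - 5)*(k + 1)*(k^3 + 4*k^2 - 3*k - 18) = (k - 5)*(k + 1)*(k + 3)*(k^2 + k - 6) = (k - 5)*(k + 1)*(k + 3)^2*(k - 2)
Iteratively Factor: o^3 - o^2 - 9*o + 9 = (o - 3)*(o^2 + 2*o - 3) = (o - 3)*(o + 3)*(o - 1)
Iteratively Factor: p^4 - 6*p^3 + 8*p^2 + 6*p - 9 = (p + 1)*(p^3 - 7*p^2 + 15*p - 9) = (p - 1)*(p + 1)*(p^2 - 6*p + 9) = (p - 3)*(p - 1)*(p + 1)*(p - 3)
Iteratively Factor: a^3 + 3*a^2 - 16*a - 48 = (a - 4)*(a^2 + 7*a + 12) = (a - 4)*(a + 4)*(a + 3)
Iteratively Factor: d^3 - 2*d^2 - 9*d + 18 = (d - 3)*(d^2 + d - 6) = (d - 3)*(d - 2)*(d + 3)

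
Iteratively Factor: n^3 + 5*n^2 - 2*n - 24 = (n + 4)*(n^2 + n - 6) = (n - 2)*(n + 4)*(n + 3)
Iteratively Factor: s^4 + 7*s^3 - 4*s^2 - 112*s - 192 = (s + 3)*(s^3 + 4*s^2 - 16*s - 64) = (s + 3)*(s + 4)*(s^2 - 16) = (s + 3)*(s + 4)^2*(s - 4)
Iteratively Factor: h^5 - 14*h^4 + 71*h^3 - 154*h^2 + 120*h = (h - 5)*(h^4 - 9*h^3 + 26*h^2 - 24*h) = (h - 5)*(h - 4)*(h^3 - 5*h^2 + 6*h) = h*(h - 5)*(h - 4)*(h^2 - 5*h + 6) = h*(h - 5)*(h - 4)*(h - 3)*(h - 2)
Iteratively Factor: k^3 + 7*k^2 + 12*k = (k + 3)*(k^2 + 4*k) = k*(k + 3)*(k + 4)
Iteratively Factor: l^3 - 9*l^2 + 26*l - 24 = (l - 4)*(l^2 - 5*l + 6) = (l - 4)*(l - 3)*(l - 2)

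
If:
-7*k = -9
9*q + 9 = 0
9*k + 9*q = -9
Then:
No Solution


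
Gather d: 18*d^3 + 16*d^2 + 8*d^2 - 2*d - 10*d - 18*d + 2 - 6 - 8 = 18*d^3 + 24*d^2 - 30*d - 12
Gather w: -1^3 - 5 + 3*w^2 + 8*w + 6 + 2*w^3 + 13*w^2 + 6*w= 2*w^3 + 16*w^2 + 14*w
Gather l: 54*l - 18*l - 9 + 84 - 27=36*l + 48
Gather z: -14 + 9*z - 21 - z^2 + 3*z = -z^2 + 12*z - 35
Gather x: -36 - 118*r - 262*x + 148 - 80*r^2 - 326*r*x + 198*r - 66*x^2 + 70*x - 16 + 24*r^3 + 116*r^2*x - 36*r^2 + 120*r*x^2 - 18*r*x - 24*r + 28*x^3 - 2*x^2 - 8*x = 24*r^3 - 116*r^2 + 56*r + 28*x^3 + x^2*(120*r - 68) + x*(116*r^2 - 344*r - 200) + 96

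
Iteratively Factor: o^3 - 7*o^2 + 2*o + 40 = (o - 4)*(o^2 - 3*o - 10) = (o - 5)*(o - 4)*(o + 2)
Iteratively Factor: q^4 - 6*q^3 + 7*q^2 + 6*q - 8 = (q - 2)*(q^3 - 4*q^2 - q + 4) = (q - 2)*(q + 1)*(q^2 - 5*q + 4) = (q - 2)*(q - 1)*(q + 1)*(q - 4)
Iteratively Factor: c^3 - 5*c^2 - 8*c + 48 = (c - 4)*(c^2 - c - 12) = (c - 4)*(c + 3)*(c - 4)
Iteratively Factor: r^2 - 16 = (r - 4)*(r + 4)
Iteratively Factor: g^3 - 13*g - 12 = (g - 4)*(g^2 + 4*g + 3) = (g - 4)*(g + 3)*(g + 1)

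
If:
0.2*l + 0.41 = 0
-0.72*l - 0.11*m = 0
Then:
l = -2.05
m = 13.42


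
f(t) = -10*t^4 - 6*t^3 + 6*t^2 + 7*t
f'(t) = -40*t^3 - 18*t^2 + 12*t + 7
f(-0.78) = -2.66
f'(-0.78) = 5.67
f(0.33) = 2.63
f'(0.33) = 7.56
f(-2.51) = -281.80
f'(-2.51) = 496.01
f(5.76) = -11914.76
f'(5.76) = -8165.20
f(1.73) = -90.57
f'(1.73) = -233.22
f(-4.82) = -4619.91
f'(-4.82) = 4010.18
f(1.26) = -18.86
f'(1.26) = -86.47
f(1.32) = -24.46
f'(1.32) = -100.52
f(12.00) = -216780.00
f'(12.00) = -71561.00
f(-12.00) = -196212.00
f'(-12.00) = 66391.00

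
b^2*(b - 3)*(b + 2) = b^4 - b^3 - 6*b^2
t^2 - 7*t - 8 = (t - 8)*(t + 1)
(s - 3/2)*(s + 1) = s^2 - s/2 - 3/2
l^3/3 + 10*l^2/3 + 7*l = l*(l/3 + 1)*(l + 7)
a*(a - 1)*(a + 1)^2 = a^4 + a^3 - a^2 - a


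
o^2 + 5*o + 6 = (o + 2)*(o + 3)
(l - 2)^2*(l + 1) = l^3 - 3*l^2 + 4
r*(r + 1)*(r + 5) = r^3 + 6*r^2 + 5*r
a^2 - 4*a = a*(a - 4)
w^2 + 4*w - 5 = (w - 1)*(w + 5)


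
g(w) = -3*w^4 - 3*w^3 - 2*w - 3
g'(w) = -12*w^3 - 9*w^2 - 2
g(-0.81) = -1.08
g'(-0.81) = -1.53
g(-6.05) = -3345.79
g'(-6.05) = 2325.92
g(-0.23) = -2.51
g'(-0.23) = -2.33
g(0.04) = -3.08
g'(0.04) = -2.02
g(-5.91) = -3031.82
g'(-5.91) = 2160.75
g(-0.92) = -0.97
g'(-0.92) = -0.27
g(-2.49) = -67.03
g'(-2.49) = 127.46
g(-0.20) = -2.58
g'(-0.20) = -2.26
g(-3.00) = -159.00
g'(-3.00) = 241.00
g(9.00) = -21891.00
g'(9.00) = -9479.00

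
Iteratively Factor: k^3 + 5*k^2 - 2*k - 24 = (k - 2)*(k^2 + 7*k + 12) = (k - 2)*(k + 3)*(k + 4)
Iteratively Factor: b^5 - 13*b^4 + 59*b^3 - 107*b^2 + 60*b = (b - 4)*(b^4 - 9*b^3 + 23*b^2 - 15*b) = (b - 5)*(b - 4)*(b^3 - 4*b^2 + 3*b) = b*(b - 5)*(b - 4)*(b^2 - 4*b + 3) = b*(b - 5)*(b - 4)*(b - 1)*(b - 3)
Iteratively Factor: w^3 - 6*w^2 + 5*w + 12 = (w - 3)*(w^2 - 3*w - 4) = (w - 4)*(w - 3)*(w + 1)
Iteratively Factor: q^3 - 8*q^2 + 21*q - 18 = (q - 3)*(q^2 - 5*q + 6) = (q - 3)*(q - 2)*(q - 3)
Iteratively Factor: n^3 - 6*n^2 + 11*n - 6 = (n - 3)*(n^2 - 3*n + 2) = (n - 3)*(n - 2)*(n - 1)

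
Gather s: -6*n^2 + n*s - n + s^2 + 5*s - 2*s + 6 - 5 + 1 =-6*n^2 - n + s^2 + s*(n + 3) + 2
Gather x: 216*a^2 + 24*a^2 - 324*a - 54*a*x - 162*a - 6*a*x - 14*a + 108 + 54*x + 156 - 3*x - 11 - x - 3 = 240*a^2 - 500*a + x*(50 - 60*a) + 250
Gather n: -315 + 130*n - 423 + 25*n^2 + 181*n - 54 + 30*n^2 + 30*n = 55*n^2 + 341*n - 792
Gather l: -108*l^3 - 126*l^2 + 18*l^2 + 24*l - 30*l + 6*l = -108*l^3 - 108*l^2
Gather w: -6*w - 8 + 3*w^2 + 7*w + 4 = 3*w^2 + w - 4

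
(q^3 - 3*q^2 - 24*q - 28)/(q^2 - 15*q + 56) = (q^2 + 4*q + 4)/(q - 8)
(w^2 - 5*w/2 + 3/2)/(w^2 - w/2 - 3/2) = (w - 1)/(w + 1)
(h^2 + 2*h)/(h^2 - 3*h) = (h + 2)/(h - 3)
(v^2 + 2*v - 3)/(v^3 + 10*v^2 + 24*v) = (v^2 + 2*v - 3)/(v*(v^2 + 10*v + 24))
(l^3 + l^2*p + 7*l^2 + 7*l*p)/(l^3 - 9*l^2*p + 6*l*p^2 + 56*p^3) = l*(l^2 + l*p + 7*l + 7*p)/(l^3 - 9*l^2*p + 6*l*p^2 + 56*p^3)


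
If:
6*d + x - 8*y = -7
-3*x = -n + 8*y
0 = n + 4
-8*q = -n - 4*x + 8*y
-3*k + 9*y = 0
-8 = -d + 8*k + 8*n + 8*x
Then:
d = 133/2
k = 1821/16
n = -4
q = -1435/16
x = -205/2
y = 607/16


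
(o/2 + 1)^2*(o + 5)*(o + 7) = o^4/4 + 4*o^3 + 87*o^2/4 + 47*o + 35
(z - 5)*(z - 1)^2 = z^3 - 7*z^2 + 11*z - 5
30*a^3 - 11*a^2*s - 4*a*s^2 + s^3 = (-5*a + s)*(-2*a + s)*(3*a + s)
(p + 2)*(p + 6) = p^2 + 8*p + 12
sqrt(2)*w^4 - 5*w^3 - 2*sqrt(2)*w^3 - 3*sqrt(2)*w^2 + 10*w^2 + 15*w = w*(w - 3)*(w - 5*sqrt(2)/2)*(sqrt(2)*w + sqrt(2))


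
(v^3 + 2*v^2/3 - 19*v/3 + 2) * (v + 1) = v^4 + 5*v^3/3 - 17*v^2/3 - 13*v/3 + 2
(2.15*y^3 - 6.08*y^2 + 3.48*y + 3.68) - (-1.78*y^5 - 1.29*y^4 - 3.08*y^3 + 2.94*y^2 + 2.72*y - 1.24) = 1.78*y^5 + 1.29*y^4 + 5.23*y^3 - 9.02*y^2 + 0.76*y + 4.92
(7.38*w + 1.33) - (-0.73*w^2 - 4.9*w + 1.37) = 0.73*w^2 + 12.28*w - 0.04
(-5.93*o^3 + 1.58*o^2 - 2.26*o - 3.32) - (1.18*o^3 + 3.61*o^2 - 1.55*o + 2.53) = -7.11*o^3 - 2.03*o^2 - 0.71*o - 5.85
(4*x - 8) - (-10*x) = 14*x - 8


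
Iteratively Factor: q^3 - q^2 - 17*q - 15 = (q + 3)*(q^2 - 4*q - 5) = (q + 1)*(q + 3)*(q - 5)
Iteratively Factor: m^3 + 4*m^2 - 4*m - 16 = (m - 2)*(m^2 + 6*m + 8) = (m - 2)*(m + 4)*(m + 2)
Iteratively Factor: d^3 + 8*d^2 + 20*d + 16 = (d + 4)*(d^2 + 4*d + 4) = (d + 2)*(d + 4)*(d + 2)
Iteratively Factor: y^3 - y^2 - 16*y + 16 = (y - 4)*(y^2 + 3*y - 4) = (y - 4)*(y - 1)*(y + 4)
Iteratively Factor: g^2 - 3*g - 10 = (g + 2)*(g - 5)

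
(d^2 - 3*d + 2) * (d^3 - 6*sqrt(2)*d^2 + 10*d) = d^5 - 6*sqrt(2)*d^4 - 3*d^4 + 12*d^3 + 18*sqrt(2)*d^3 - 30*d^2 - 12*sqrt(2)*d^2 + 20*d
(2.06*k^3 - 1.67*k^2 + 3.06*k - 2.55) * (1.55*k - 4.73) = 3.193*k^4 - 12.3323*k^3 + 12.6421*k^2 - 18.4263*k + 12.0615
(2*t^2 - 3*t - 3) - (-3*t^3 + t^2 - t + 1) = 3*t^3 + t^2 - 2*t - 4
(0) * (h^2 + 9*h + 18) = 0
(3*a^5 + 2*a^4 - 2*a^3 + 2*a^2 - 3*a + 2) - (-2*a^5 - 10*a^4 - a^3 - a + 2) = 5*a^5 + 12*a^4 - a^3 + 2*a^2 - 2*a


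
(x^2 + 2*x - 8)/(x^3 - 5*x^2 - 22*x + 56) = 1/(x - 7)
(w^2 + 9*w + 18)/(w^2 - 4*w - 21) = (w + 6)/(w - 7)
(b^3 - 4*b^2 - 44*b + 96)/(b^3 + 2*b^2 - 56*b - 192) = (b - 2)/(b + 4)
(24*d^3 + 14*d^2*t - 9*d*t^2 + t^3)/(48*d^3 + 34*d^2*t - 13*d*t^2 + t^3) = (-4*d + t)/(-8*d + t)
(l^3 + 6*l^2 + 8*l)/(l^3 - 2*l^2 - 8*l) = (l + 4)/(l - 4)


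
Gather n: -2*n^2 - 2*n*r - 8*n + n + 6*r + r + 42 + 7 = -2*n^2 + n*(-2*r - 7) + 7*r + 49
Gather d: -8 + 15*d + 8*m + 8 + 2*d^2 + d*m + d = 2*d^2 + d*(m + 16) + 8*m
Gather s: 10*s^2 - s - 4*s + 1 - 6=10*s^2 - 5*s - 5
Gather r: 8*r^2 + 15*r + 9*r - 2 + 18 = 8*r^2 + 24*r + 16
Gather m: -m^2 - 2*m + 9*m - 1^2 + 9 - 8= -m^2 + 7*m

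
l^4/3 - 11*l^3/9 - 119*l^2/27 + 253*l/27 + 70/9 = (l/3 + 1)*(l - 5)*(l - 7/3)*(l + 2/3)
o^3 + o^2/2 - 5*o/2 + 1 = (o - 1)*(o - 1/2)*(o + 2)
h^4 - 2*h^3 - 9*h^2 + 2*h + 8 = (h - 4)*(h - 1)*(h + 1)*(h + 2)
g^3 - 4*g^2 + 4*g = g*(g - 2)^2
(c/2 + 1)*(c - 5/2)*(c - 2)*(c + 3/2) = c^4/2 - c^3/2 - 31*c^2/8 + 2*c + 15/2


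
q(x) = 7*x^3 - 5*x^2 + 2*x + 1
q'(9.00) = 1613.00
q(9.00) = 4717.00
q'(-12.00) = 3146.00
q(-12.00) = -12839.00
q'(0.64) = 4.20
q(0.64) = 2.07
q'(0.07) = 1.40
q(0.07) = 1.12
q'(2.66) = 123.99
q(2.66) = 102.69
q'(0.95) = 11.45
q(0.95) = 4.39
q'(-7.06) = 1119.32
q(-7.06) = -2725.61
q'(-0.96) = 30.95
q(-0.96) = -11.72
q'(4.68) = 415.15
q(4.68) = 618.37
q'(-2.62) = 172.35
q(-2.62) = -164.46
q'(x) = 21*x^2 - 10*x + 2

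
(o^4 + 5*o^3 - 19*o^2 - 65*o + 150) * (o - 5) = o^5 - 44*o^3 + 30*o^2 + 475*o - 750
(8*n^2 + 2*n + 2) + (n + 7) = 8*n^2 + 3*n + 9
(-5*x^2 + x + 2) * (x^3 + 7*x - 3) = -5*x^5 + x^4 - 33*x^3 + 22*x^2 + 11*x - 6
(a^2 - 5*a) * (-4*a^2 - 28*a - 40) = -4*a^4 - 8*a^3 + 100*a^2 + 200*a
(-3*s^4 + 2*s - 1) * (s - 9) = -3*s^5 + 27*s^4 + 2*s^2 - 19*s + 9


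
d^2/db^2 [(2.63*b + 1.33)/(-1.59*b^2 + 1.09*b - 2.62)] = (-(2.63*b + 1.33)*(3.18*b - 1.09)*(6.36*b - 2.18) + (25.0902*b - 1.504)*(1.59*b^2 - 1.09*b + 2.62))/(1.59*b^2 - 1.09*b + 2.62)^3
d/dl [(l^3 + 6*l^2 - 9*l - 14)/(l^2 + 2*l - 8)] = (l^2 + 8*l + 25)/(l^2 + 8*l + 16)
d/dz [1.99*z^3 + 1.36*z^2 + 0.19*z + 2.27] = 5.97*z^2 + 2.72*z + 0.19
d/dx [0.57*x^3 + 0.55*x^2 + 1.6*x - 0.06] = 1.71*x^2 + 1.1*x + 1.6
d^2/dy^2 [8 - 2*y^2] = -4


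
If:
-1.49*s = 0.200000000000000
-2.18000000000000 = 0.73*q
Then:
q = -2.99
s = -0.13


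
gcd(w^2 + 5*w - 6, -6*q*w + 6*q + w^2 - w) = w - 1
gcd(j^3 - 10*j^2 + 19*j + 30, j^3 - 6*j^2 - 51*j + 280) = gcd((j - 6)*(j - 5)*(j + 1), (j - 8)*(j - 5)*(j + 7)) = j - 5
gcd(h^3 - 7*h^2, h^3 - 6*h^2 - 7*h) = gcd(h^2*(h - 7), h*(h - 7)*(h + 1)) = h^2 - 7*h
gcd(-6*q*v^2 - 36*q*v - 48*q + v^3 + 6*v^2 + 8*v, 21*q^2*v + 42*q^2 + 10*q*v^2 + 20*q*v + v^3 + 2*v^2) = v + 2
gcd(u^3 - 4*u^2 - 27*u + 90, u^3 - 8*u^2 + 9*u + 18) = u^2 - 9*u + 18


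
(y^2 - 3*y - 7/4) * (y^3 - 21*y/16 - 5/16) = y^5 - 3*y^4 - 49*y^3/16 + 29*y^2/8 + 207*y/64 + 35/64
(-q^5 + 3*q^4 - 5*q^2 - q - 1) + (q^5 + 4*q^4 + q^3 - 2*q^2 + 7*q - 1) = 7*q^4 + q^3 - 7*q^2 + 6*q - 2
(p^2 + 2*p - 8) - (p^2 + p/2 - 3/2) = 3*p/2 - 13/2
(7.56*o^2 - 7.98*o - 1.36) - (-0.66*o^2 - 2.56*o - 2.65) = 8.22*o^2 - 5.42*o + 1.29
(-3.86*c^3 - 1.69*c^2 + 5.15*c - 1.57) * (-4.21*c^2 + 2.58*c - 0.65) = 16.2506*c^5 - 2.8439*c^4 - 23.5327*c^3 + 20.9952*c^2 - 7.3981*c + 1.0205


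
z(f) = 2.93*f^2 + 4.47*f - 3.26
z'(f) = 5.86*f + 4.47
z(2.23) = 21.28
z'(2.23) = 17.54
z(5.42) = 107.04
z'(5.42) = 36.23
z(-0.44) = -4.66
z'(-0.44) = 1.89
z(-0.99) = -4.81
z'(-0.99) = -1.33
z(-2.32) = 2.14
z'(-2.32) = -9.13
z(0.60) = 0.48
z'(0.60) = 7.99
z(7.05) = 173.88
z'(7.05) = 45.78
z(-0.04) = -3.43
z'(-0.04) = 4.24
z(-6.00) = 75.40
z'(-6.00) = -30.69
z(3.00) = 36.52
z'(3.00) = 22.05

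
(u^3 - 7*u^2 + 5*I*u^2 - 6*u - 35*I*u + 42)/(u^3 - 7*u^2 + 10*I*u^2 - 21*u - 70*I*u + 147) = (u + 2*I)/(u + 7*I)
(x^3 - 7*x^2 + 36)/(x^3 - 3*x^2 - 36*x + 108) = (x + 2)/(x + 6)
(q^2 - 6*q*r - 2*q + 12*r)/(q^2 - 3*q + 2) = (q - 6*r)/(q - 1)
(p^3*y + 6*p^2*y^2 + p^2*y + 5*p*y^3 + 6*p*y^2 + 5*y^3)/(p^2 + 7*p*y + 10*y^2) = y*(p^2 + p*y + p + y)/(p + 2*y)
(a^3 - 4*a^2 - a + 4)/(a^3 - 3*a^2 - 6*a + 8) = (a + 1)/(a + 2)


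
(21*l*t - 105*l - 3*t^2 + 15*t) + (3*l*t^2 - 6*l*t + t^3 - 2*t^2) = 3*l*t^2 + 15*l*t - 105*l + t^3 - 5*t^2 + 15*t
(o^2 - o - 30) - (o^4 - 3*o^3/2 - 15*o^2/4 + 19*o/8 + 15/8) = -o^4 + 3*o^3/2 + 19*o^2/4 - 27*o/8 - 255/8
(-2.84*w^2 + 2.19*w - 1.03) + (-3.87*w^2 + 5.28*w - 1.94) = -6.71*w^2 + 7.47*w - 2.97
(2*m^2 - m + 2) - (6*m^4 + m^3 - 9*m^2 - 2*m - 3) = -6*m^4 - m^3 + 11*m^2 + m + 5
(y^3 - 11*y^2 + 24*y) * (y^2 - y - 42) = y^5 - 12*y^4 - 7*y^3 + 438*y^2 - 1008*y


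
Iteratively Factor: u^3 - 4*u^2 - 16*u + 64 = (u - 4)*(u^2 - 16) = (u - 4)*(u + 4)*(u - 4)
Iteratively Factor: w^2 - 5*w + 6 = (w - 3)*(w - 2)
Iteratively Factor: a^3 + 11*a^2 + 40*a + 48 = (a + 4)*(a^2 + 7*a + 12) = (a + 3)*(a + 4)*(a + 4)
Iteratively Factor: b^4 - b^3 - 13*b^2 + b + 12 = (b + 3)*(b^3 - 4*b^2 - b + 4) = (b + 1)*(b + 3)*(b^2 - 5*b + 4) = (b - 1)*(b + 1)*(b + 3)*(b - 4)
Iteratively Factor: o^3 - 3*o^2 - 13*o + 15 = (o - 1)*(o^2 - 2*o - 15) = (o - 5)*(o - 1)*(o + 3)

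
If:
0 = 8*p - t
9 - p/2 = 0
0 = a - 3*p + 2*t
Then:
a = -234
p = 18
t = 144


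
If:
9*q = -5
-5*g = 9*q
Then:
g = 1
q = -5/9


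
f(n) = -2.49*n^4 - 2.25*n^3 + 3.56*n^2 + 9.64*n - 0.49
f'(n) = -9.96*n^3 - 6.75*n^2 + 7.12*n + 9.64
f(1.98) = -23.18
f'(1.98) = -80.04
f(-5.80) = -2315.45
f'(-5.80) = 1684.59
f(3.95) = -651.69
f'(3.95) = -681.39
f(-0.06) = -1.06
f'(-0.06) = 9.19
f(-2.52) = -66.58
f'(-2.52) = 108.22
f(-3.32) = -213.44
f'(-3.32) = 276.08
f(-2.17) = -36.87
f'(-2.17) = 64.18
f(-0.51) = -4.35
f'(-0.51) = 5.57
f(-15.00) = -117806.59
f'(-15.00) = 31999.09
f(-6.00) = -2671.21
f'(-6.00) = 1875.28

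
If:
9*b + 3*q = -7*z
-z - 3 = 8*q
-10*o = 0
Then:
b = 1/8 - 53*z/72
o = 0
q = -z/8 - 3/8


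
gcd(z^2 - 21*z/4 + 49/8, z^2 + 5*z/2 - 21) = z - 7/2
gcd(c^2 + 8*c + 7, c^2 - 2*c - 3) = c + 1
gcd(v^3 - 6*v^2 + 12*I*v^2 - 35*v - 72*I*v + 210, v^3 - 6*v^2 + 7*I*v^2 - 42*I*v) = v^2 + v*(-6 + 7*I) - 42*I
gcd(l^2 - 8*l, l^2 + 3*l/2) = l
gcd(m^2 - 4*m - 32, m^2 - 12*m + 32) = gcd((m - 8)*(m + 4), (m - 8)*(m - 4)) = m - 8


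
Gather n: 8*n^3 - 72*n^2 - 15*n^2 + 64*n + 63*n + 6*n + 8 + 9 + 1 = 8*n^3 - 87*n^2 + 133*n + 18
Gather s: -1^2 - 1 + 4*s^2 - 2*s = 4*s^2 - 2*s - 2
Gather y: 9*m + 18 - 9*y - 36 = 9*m - 9*y - 18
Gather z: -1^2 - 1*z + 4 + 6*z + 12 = 5*z + 15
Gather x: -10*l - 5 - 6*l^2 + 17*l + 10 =-6*l^2 + 7*l + 5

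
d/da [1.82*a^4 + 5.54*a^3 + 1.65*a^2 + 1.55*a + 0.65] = 7.28*a^3 + 16.62*a^2 + 3.3*a + 1.55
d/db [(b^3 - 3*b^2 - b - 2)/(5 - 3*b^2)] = (-3*b^4 + 12*b^2 - 42*b - 5)/(9*b^4 - 30*b^2 + 25)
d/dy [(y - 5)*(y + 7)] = 2*y + 2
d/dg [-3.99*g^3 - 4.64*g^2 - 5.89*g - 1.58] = -11.97*g^2 - 9.28*g - 5.89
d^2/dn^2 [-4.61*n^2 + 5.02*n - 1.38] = -9.22000000000000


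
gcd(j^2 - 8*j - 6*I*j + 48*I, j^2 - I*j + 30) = j - 6*I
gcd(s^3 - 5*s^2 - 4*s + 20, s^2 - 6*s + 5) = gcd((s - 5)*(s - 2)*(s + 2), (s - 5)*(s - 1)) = s - 5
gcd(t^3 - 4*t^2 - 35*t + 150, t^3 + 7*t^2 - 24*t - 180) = t^2 + t - 30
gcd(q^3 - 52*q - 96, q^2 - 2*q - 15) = 1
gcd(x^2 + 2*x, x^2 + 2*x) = x^2 + 2*x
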